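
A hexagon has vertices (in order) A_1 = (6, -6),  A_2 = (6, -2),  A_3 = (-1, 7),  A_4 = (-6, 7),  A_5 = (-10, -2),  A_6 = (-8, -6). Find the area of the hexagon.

Apply Gauss's area formula: 2A = Σ (x_i·y_{i+1} − x_{i+1}·y_i), indices taken mod 6.
Cross-terms: 24, 40, 35, 82, 44, 84  ⇒  Σ = 309
Area = |Σ|/2 = 154.5.

154.5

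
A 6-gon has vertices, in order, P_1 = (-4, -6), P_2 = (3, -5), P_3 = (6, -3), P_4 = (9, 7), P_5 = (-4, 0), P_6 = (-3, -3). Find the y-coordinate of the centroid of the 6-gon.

-34/87

Apply the shoelace (surveyor's) formula. First the cross-terms c_i = x_i·y_{i+1} − x_{i+1}·y_i:
  38, 21, 69, 28, 12, 6  ⇒  2A = 174, A = 87.
Then Σ (y_i + y_{i+1})·c_i = -204, so ȳ = -204 / (6·87) = -34/87.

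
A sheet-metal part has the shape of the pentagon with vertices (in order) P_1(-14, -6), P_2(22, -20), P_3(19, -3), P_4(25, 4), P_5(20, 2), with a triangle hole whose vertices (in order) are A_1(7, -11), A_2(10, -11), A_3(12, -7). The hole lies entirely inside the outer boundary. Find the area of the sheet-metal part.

Outer boundary:
Apply the shoelace (surveyor's) formula: 2A = Σ (x_i·y_{i+1} − x_{i+1}·y_i), indices taken mod 5.
Σ = (412) + (314) + (151) + (-30) + (-92) = 755
Area = |Σ|/2 = 377.5.
Hole:
Apply the shoelace (surveyor's) formula: 2A = Σ (x_i·y_{i+1} − x_{i+1}·y_i), indices taken mod 3.
Σ = (33) + (62) + (-83) = 12
Area = |Σ|/2 = 6.
Net area = 377.5 − 6 = 371.5.

371.5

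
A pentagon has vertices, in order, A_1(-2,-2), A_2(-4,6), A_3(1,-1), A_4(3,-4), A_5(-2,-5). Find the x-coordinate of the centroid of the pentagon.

-41/52

Apply the surveyor's formula. First the cross-terms c_i = x_i·y_{i+1} − x_{i+1}·y_i:
  -20, -2, -1, -23, -6  ⇒  2A = -52, A = -26.
Then Σ (x_i + x_{i+1})·c_i = 123, so x̄ = 123 / (6·(-26)) = -41/52.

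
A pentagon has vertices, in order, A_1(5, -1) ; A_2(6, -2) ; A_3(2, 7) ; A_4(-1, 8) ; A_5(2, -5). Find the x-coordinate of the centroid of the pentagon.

Apply Gauss's area formula. First the cross-terms c_i = x_i·y_{i+1} − x_{i+1}·y_i:
  -4, 46, 23, -11, 23  ⇒  2A = 77, A = 38.5.
Then Σ (x_i + x_{i+1})·c_i = 497, so x̄ = 497 / (6·38.5) = 71/33.

71/33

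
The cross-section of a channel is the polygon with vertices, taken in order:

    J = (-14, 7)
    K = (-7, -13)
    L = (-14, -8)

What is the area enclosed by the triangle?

Apply the shoelace (surveyor's) formula: 2A = Σ (x_i·y_{i+1} − x_{i+1}·y_i), indices taken mod 3.
Cross-terms: 231, -126, -210  ⇒  Σ = -105
Area = |Σ|/2 = 52.5.

52.5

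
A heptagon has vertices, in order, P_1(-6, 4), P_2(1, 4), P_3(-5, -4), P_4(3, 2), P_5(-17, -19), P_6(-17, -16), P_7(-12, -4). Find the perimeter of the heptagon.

|P_1P_2| = √((7)² + (0)²) = √49 = 7
|P_2P_3| = √((-6)² + (-8)²) = √100 = 10
|P_3P_4| = √((8)² + (6)²) = √100 = 10
|P_4P_5| = √((-20)² + (-21)²) = √841 = 29
|P_5P_6| = √((0)² + (3)²) = √9 = 3
|P_6P_7| = √((5)² + (12)²) = √169 = 13
|P_7P_1| = √((6)² + (8)²) = √100 = 10
Perimeter = 7 + 10 + 10 + 29 + 3 + 13 + 10 = 82.

82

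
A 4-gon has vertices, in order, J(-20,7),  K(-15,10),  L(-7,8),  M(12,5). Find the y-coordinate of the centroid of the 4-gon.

335/46

Apply Gauss's area formula. First the cross-terms c_i = x_i·y_{i+1} − x_{i+1}·y_i:
  -95, -50, -131, 184  ⇒  2A = -92, A = -46.
Then Σ (y_i + y_{i+1})·c_i = -2010, so ȳ = -2010 / (6·(-46)) = 335/46.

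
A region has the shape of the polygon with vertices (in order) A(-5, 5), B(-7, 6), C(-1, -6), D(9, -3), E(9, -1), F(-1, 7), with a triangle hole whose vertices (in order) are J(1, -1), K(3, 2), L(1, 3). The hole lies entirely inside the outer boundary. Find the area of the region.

106

Outer boundary:
A→B: (-5)(6) − (-7)(5) = 5
B→C: (-7)(-6) − (-1)(6) = 48
C→D: (-1)(-3) − (9)(-6) = 57
D→E: (9)(-1) − (9)(-3) = 18
E→F: (9)(7) − (-1)(-1) = 62
F→A: (-1)(5) − (-5)(7) = 30
Σ = 220
Area = |Σ|/2 = 110.
Hole:
J→K: (1)(2) − (3)(-1) = 5
K→L: (3)(3) − (1)(2) = 7
L→J: (1)(-1) − (1)(3) = -4
Σ = 8
Area = |Σ|/2 = 4.
Net area = 110 − 4 = 106.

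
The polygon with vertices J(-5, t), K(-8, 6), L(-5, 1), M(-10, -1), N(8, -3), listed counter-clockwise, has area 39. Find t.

The doubled signed area Σ (x_i y_{i+1} − x_{i+1} y_i) is linear in t.
With t=0 it equals 30; the coefficient of t is 16 (from the two edges through J).
So 16·t + 30 = 2·39 = 78 ⇒ t = 3.

3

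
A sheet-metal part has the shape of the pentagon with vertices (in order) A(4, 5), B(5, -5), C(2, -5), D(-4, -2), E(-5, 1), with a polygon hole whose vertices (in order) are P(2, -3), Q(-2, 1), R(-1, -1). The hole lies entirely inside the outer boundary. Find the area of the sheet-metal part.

Outer boundary:
Apply the shoelace (surveyor's) formula: 2A = Σ (x_i·y_{i+1} − x_{i+1}·y_i), indices taken mod 5.
Σ = (-45) + (-15) + (-24) + (-14) + (-29) = -127
Area = |Σ|/2 = 63.5.
Hole:
Apply the shoelace (surveyor's) formula: 2A = Σ (x_i·y_{i+1} − x_{i+1}·y_i), indices taken mod 3.
P→Q: (2)(1) − (-2)(-3) = -4
Q→R: (-2)(-1) − (-1)(1) = 3
R→P: (-1)(-3) − (2)(-1) = 5
Σ = 4
Area = |Σ|/2 = 2.
Net area = 63.5 − 2 = 61.5.

61.5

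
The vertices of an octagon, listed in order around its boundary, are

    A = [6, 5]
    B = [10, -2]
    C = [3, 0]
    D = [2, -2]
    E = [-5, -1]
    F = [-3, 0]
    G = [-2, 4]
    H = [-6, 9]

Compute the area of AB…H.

Apply Gauss's area formula: 2A = Σ (x_i·y_{i+1} − x_{i+1}·y_i), indices taken mod 8.
A→B: (6)(-2) − (10)(5) = -62
B→C: (10)(0) − (3)(-2) = 6
C→D: (3)(-2) − (2)(0) = -6
D→E: (2)(-1) − (-5)(-2) = -12
E→F: (-5)(0) − (-3)(-1) = -3
F→G: (-3)(4) − (-2)(0) = -12
G→H: (-2)(9) − (-6)(4) = 6
H→A: (-6)(5) − (6)(9) = -84
Σ = -167
Area = |Σ|/2 = 83.5.

83.5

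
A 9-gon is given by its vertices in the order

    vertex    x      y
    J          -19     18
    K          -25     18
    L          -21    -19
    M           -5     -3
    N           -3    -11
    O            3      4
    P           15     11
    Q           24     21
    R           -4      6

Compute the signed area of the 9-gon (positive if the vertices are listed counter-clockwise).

Apply the shoelace formula: 2A = Σ (x_i·y_{i+1} − x_{i+1}·y_i), indices taken mod 9.
Σ = (108) + (853) + (-32) + (46) + (21) + (-27) + (51) + (228) + (42) = 1290
Signed area = Σ/2 = 645 (positive ⇒ counter-clockwise traversal).

645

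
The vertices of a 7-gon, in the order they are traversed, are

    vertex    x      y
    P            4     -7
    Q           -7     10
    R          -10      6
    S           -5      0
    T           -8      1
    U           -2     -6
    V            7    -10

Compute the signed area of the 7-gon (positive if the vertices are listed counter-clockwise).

Apply the shoelace (surveyor's) formula: 2A = Σ (x_i·y_{i+1} − x_{i+1}·y_i), indices taken mod 7.
P→Q: (4)(10) − (-7)(-7) = -9
Q→R: (-7)(6) − (-10)(10) = 58
R→S: (-10)(0) − (-5)(6) = 30
S→T: (-5)(1) − (-8)(0) = -5
T→U: (-8)(-6) − (-2)(1) = 50
U→V: (-2)(-10) − (7)(-6) = 62
V→P: (7)(-7) − (4)(-10) = -9
Σ = 177
Signed area = Σ/2 = 88.5 (positive ⇒ counter-clockwise traversal).

88.5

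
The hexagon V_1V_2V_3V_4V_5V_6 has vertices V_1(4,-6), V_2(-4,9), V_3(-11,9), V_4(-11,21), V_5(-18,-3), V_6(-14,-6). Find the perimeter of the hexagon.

84

|V_1V_2| = √((-8)² + (15)²) = √289 = 17
|V_2V_3| = √((-7)² + (0)²) = √49 = 7
|V_3V_4| = √((0)² + (12)²) = √144 = 12
|V_4V_5| = √((-7)² + (-24)²) = √625 = 25
|V_5V_6| = √((4)² + (-3)²) = √25 = 5
|V_6V_1| = √((18)² + (0)²) = √324 = 18
Perimeter = 17 + 7 + 12 + 25 + 5 + 18 = 84.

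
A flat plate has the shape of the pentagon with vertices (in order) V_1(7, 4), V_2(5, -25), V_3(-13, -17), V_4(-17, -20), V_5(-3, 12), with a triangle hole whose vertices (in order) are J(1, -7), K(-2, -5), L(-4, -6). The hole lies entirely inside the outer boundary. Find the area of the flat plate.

493.5

Outer boundary:
V_1→V_2: (7)(-25) − (5)(4) = -195
V_2→V_3: (5)(-17) − (-13)(-25) = -410
V_3→V_4: (-13)(-20) − (-17)(-17) = -29
V_4→V_5: (-17)(12) − (-3)(-20) = -264
V_5→V_1: (-3)(4) − (7)(12) = -96
Σ = -994
Area = |Σ|/2 = 497.
Hole:
Apply Gauss's area formula: 2A = Σ (x_i·y_{i+1} − x_{i+1}·y_i), indices taken mod 3.
Σ = (-19) + (-8) + (34) = 7
Area = |Σ|/2 = 3.5.
Net area = 497 − 3.5 = 493.5.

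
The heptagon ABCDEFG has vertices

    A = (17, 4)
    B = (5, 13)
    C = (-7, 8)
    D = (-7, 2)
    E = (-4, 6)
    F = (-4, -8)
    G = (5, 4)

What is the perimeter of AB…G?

80

|AB| = √((-12)² + (9)²) = √225 = 15
|BC| = √((-12)² + (-5)²) = √169 = 13
|CD| = √((0)² + (-6)²) = √36 = 6
|DE| = √((3)² + (4)²) = √25 = 5
|EF| = √((0)² + (-14)²) = √196 = 14
|FG| = √((9)² + (12)²) = √225 = 15
|GA| = √((12)² + (0)²) = √144 = 12
Perimeter = 15 + 13 + 6 + 5 + 14 + 15 + 12 = 80.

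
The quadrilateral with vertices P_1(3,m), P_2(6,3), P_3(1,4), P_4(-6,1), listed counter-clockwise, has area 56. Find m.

-5

Write out the shoelace sum; only the two edges meeting at P_1 involve m:
2·Area = [((-6)·m − 3·1) + (3·3 − 6·m)] + 46
       = -12·m + 52 = 112
⇒ m = -5.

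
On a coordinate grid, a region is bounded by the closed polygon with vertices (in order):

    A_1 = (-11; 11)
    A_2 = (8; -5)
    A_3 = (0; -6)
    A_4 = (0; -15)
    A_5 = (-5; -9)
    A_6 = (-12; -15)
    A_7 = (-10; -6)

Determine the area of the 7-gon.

Cross-terms: -33, -48, 0, -75, -33, -78, -176  ⇒  Σ = -443
Area = |Σ|/2 = 221.5.

221.5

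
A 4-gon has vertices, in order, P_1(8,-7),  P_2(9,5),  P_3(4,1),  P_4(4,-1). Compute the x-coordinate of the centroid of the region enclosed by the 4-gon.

163/24

Apply the shoelace (surveyor's) formula. First the cross-terms c_i = x_i·y_{i+1} − x_{i+1}·y_i:
  103, -11, -8, -20  ⇒  2A = 64, A = 32.
Then Σ (x_i + x_{i+1})·c_i = 1304, so x̄ = 1304 / (6·32) = 163/24.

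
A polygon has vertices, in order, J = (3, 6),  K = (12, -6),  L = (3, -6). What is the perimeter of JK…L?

|JK| = √((9)² + (-12)²) = √225 = 15
|KL| = √((-9)² + (0)²) = √81 = 9
|LJ| = √((0)² + (12)²) = √144 = 12
Perimeter = 15 + 9 + 12 = 36.

36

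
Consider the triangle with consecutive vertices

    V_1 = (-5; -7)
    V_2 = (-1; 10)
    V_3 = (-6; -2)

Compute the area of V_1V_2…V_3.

Apply the shoelace formula: 2A = Σ (x_i·y_{i+1} − x_{i+1}·y_i), indices taken mod 3.
Σ = (-57) + (62) + (32) = 37
Area = |Σ|/2 = 18.5.

18.5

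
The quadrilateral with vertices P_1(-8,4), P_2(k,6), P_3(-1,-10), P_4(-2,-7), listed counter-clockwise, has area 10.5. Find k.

-10

The doubled signed area Σ (x_i y_{i+1} − x_{i+1} y_i) is linear in k.
With k=0 it equals -119; the coefficient of k is -14 (from the two edges through P_2).
So -14·k + -119 = 2·10.5 = 21 ⇒ k = -10.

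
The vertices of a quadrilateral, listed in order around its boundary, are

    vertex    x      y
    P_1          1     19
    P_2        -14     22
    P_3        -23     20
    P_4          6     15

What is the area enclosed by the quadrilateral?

Cross-terms: 288, 226, -465, 99  ⇒  Σ = 148
Area = |Σ|/2 = 74.

74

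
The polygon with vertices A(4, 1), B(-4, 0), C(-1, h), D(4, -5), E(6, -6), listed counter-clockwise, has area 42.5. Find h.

-5

The doubled signed area Σ (x_i y_{i+1} − x_{i+1} y_i) is linear in h.
With h=0 it equals 45; the coefficient of h is -8 (from the two edges through C).
So -8·h + 45 = 2·42.5 = 85 ⇒ h = -5.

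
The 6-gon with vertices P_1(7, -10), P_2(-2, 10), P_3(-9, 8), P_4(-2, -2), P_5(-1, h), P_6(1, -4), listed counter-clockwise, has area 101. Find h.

-8

The doubled signed area Σ (x_i y_{i+1} − x_{i+1} y_i) is linear in h.
With h=0 it equals 178; the coefficient of h is -3 (from the two edges through P_5).
So -3·h + 178 = 2·101 = 202 ⇒ h = -8.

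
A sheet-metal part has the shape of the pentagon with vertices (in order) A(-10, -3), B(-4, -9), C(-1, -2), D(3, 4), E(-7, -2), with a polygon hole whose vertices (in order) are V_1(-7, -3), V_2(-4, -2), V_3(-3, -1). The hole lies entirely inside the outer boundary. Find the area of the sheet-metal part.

50

Outer boundary:
Apply the surveyor's formula: 2A = Σ (x_i·y_{i+1} − x_{i+1}·y_i), indices taken mod 5.
Σ = (78) + (-1) + (2) + (22) + (1) = 102
Area = |Σ|/2 = 51.
Hole:
Σ = (2) + (-2) + (2) = 2
Area = |Σ|/2 = 1.
Net area = 51 − 1 = 50.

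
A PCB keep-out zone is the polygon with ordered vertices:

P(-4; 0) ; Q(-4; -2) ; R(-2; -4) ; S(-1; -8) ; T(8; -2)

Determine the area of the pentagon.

Apply Gauss's area formula: 2A = Σ (x_i·y_{i+1} − x_{i+1}·y_i), indices taken mod 5.
Σ = (8) + (12) + (12) + (66) + (-8) = 90
Area = |Σ|/2 = 45.

45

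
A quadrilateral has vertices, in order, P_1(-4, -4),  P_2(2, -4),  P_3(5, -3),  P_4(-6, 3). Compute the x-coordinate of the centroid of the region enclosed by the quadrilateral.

Apply the shoelace (surveyor's) formula. First the cross-terms c_i = x_i·y_{i+1} − x_{i+1}·y_i:
  24, 14, -3, 36  ⇒  2A = 71, A = 35.5.
Then Σ (x_i + x_{i+1})·c_i = -307, so x̄ = -307 / (6·35.5) = -307/213.

-307/213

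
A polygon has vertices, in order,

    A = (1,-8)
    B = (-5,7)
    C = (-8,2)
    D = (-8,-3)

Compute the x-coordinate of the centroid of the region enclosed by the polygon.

-4.375

Apply the shoelace (surveyor's) formula. First the cross-terms c_i = x_i·y_{i+1} − x_{i+1}·y_i:
  -33, 46, 40, 67  ⇒  2A = 120, A = 60.
Then Σ (x_i + x_{i+1})·c_i = -1575, so x̄ = -1575 / (6·60) = -4.375.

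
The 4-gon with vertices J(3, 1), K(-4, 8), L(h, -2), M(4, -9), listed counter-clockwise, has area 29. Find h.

The doubled signed area Σ (x_i y_{i+1} − x_{i+1} y_i) is linear in h.
With h=0 it equals 75; the coefficient of h is -17 (from the two edges through L).
So -17·h + 75 = 2·29 = 58 ⇒ h = 1.

1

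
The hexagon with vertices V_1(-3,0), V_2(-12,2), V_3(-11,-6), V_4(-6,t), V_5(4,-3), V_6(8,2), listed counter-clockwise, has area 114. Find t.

-8

The doubled signed area Σ (x_i y_{i+1} − x_{i+1} y_i) is linear in t.
With t=0 it equals 108; the coefficient of t is -15 (from the two edges through V_4).
So -15·t + 108 = 2·114 = 228 ⇒ t = -8.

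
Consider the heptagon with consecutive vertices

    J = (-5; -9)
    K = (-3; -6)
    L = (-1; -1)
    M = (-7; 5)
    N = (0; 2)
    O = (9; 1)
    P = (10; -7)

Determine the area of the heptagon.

Apply Gauss's area formula: 2A = Σ (x_i·y_{i+1} − x_{i+1}·y_i), indices taken mod 7.
Cross-terms: 3, -3, -12, -14, -18, -73, -125  ⇒  Σ = -242
Area = |Σ|/2 = 121.

121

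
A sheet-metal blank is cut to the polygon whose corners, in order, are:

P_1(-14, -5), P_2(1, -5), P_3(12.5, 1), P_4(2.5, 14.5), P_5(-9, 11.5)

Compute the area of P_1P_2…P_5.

Apply the shoelace (surveyor's) formula: 2A = Σ (x_i·y_{i+1} − x_{i+1}·y_i), indices taken mod 5.
Cross-terms: 75, 63.5, 178.75, 159.25, 206  ⇒  Σ = 682.5
Area = |Σ|/2 = 341.25.

341.25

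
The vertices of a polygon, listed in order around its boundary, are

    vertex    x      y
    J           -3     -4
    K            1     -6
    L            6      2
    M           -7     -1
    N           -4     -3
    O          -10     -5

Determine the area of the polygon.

Σ = (22) + (38) + (8) + (17) + (-10) + (25) = 100
Area = |Σ|/2 = 50.

50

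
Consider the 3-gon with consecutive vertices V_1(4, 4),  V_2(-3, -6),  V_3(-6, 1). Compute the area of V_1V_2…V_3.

Apply the shoelace (surveyor's) formula: 2A = Σ (x_i·y_{i+1} − x_{i+1}·y_i), indices taken mod 3.
Cross-terms: -12, -39, -28  ⇒  Σ = -79
Area = |Σ|/2 = 39.5.

39.5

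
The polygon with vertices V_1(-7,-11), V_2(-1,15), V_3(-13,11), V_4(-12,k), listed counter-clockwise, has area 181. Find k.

-5

Write out the shoelace sum; only the two edges meeting at V_4 involve k:
2·Area = [((-13)·k − (-12)·11) + ((-12)·(-11) − (-7)·k)] + 68
       = -6·k + 332 = 362
⇒ k = -5.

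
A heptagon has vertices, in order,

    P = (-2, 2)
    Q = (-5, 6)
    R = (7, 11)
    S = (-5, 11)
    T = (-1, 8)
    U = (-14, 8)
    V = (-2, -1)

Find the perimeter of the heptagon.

|PQ| = √((-3)² + (4)²) = √25 = 5
|QR| = √((12)² + (5)²) = √169 = 13
|RS| = √((-12)² + (0)²) = √144 = 12
|ST| = √((4)² + (-3)²) = √25 = 5
|TU| = √((-13)² + (0)²) = √169 = 13
|UV| = √((12)² + (-9)²) = √225 = 15
|VP| = √((0)² + (3)²) = √9 = 3
Perimeter = 5 + 13 + 12 + 5 + 13 + 15 + 3 = 66.

66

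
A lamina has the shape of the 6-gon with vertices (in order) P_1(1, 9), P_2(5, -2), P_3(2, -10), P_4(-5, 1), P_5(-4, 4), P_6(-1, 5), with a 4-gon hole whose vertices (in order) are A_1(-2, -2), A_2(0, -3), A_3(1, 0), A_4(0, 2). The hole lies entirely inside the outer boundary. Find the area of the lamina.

86

Outer boundary:
Apply Gauss's area formula: 2A = Σ (x_i·y_{i+1} − x_{i+1}·y_i), indices taken mod 6.
Σ = (-47) + (-46) + (-48) + (-16) + (-16) + (-14) = -187
Area = |Σ|/2 = 93.5.
Hole:
Apply the shoelace (surveyor's) formula: 2A = Σ (x_i·y_{i+1} − x_{i+1}·y_i), indices taken mod 4.
Σ = (6) + (3) + (2) + (4) = 15
Area = |Σ|/2 = 7.5.
Net area = 93.5 − 7.5 = 86.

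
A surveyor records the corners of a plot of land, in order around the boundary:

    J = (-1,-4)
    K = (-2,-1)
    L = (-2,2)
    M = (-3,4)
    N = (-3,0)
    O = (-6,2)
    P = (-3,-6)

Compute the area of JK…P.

J→K: (-1)(-1) − (-2)(-4) = -7
K→L: (-2)(2) − (-2)(-1) = -6
L→M: (-2)(4) − (-3)(2) = -2
M→N: (-3)(0) − (-3)(4) = 12
N→O: (-3)(2) − (-6)(0) = -6
O→P: (-6)(-6) − (-3)(2) = 42
P→J: (-3)(-4) − (-1)(-6) = 6
Σ = 39
Area = |Σ|/2 = 19.5.

19.5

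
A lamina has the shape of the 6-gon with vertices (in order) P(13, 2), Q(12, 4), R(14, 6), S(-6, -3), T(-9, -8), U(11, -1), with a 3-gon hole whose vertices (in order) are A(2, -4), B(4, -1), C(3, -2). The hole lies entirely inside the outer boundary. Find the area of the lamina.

95

Outer boundary:
Σ = (28) + (16) + (-6) + (21) + (97) + (35) = 191
Area = |Σ|/2 = 95.5.
Hole:
Apply the surveyor's formula: 2A = Σ (x_i·y_{i+1} − x_{i+1}·y_i), indices taken mod 3.
Cross-terms: 14, -5, -8  ⇒  Σ = 1
Area = |Σ|/2 = 0.5.
Net area = 95.5 − 0.5 = 95.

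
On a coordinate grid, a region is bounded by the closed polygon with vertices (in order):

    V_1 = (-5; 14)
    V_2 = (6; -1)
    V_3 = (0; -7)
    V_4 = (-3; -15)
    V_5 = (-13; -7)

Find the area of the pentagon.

266.5

Cross-terms: -79, -42, -21, -174, -217  ⇒  Σ = -533
Area = |Σ|/2 = 266.5.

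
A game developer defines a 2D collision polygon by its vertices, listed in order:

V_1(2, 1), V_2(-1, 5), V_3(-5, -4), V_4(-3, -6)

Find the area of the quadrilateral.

33.5

Σ = (11) + (29) + (18) + (9) = 67
Area = |Σ|/2 = 33.5.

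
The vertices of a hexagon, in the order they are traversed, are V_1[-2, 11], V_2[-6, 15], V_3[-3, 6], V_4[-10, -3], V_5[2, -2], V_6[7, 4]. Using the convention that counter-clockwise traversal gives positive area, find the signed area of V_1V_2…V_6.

123.5

V_1→V_2: (-2)(15) − (-6)(11) = 36
V_2→V_3: (-6)(6) − (-3)(15) = 9
V_3→V_4: (-3)(-3) − (-10)(6) = 69
V_4→V_5: (-10)(-2) − (2)(-3) = 26
V_5→V_6: (2)(4) − (7)(-2) = 22
V_6→V_1: (7)(11) − (-2)(4) = 85
Σ = 247
Signed area = Σ/2 = 123.5 (positive ⇒ counter-clockwise traversal).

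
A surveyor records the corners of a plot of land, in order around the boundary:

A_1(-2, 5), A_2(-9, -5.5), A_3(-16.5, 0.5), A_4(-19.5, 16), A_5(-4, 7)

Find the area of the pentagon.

186

Apply the shoelace (surveyor's) formula: 2A = Σ (x_i·y_{i+1} − x_{i+1}·y_i), indices taken mod 5.
Σ = (56) + (-95.25) + (-254.25) + (-72.5) + (-6) = -372
Area = |Σ|/2 = 186.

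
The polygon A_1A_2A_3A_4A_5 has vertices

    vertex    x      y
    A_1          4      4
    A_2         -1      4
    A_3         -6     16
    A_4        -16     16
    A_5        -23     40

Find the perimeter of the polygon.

98

|A_1A_2| = √((-5)² + (0)²) = √25 = 5
|A_2A_3| = √((-5)² + (12)²) = √169 = 13
|A_3A_4| = √((-10)² + (0)²) = √100 = 10
|A_4A_5| = √((-7)² + (24)²) = √625 = 25
|A_5A_1| = √((27)² + (-36)²) = √2025 = 45
Perimeter = 5 + 13 + 10 + 25 + 45 = 98.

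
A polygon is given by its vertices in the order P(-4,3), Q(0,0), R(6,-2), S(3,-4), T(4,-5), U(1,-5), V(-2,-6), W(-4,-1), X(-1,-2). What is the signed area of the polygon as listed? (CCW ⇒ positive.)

-37

Apply the shoelace (surveyor's) formula: 2A = Σ (x_i·y_{i+1} − x_{i+1}·y_i), indices taken mod 9.
Σ = (0) + (0) + (-18) + (1) + (-15) + (-16) + (-22) + (7) + (-11) = -74
Signed area = Σ/2 = -37 (negative ⇒ clockwise traversal).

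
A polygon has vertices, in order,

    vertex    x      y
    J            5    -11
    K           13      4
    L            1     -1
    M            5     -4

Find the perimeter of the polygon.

|JK| = √((8)² + (15)²) = √289 = 17
|KL| = √((-12)² + (-5)²) = √169 = 13
|LM| = √((4)² + (-3)²) = √25 = 5
|MJ| = √((0)² + (-7)²) = √49 = 7
Perimeter = 17 + 13 + 5 + 7 = 42.

42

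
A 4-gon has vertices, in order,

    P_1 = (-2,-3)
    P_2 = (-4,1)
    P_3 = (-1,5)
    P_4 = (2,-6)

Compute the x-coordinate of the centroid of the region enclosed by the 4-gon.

-35/33

Apply Gauss's area formula. First the cross-terms c_i = x_i·y_{i+1} − x_{i+1}·y_i:
  -14, -19, -4, -18  ⇒  2A = -55, A = -27.5.
Then Σ (x_i + x_{i+1})·c_i = 175, so x̄ = 175 / (6·(-27.5)) = -35/33.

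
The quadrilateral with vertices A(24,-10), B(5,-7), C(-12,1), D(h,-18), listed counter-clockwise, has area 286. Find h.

Write out the shoelace sum; only the two edges meeting at D involve h:
2·Area = [((-12)·(-18) − h·1) + (h·(-10) − 24·(-18))] + -197
       = -11·h + 451 = 572
⇒ h = -11.

-11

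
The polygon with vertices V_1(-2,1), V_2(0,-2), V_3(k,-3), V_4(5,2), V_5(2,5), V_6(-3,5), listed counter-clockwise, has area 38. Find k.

1

The doubled signed area Σ (x_i y_{i+1} − x_{i+1} y_i) is linear in k.
With k=0 it equals 72; the coefficient of k is 4 (from the two edges through V_3).
So 4·k + 72 = 2·38 = 76 ⇒ k = 1.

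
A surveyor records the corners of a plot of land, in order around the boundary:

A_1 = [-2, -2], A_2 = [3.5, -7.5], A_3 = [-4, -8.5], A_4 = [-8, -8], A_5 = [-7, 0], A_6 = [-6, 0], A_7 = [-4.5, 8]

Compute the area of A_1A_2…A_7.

76.375

Apply Gauss's area formula: 2A = Σ (x_i·y_{i+1} − x_{i+1}·y_i), indices taken mod 7.
A_1→A_2: (-2)(-7.5) − (3.5)(-2) = 22
A_2→A_3: (3.5)(-8.5) − (-4)(-7.5) = -59.75
A_3→A_4: (-4)(-8) − (-8)(-8.5) = -36
A_4→A_5: (-8)(0) − (-7)(-8) = -56
A_5→A_6: (-7)(0) − (-6)(0) = 0
A_6→A_7: (-6)(8) − (-4.5)(0) = -48
A_7→A_1: (-4.5)(-2) − (-2)(8) = 25
Σ = -152.75
Area = |Σ|/2 = 76.375.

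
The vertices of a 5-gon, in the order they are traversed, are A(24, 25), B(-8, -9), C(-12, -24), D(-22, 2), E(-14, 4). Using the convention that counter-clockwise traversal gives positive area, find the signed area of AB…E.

-495

Apply the shoelace formula: 2A = Σ (x_i·y_{i+1} − x_{i+1}·y_i), indices taken mod 5.
Σ = (-16) + (84) + (-552) + (-60) + (-446) = -990
Signed area = Σ/2 = -495 (negative ⇒ clockwise traversal).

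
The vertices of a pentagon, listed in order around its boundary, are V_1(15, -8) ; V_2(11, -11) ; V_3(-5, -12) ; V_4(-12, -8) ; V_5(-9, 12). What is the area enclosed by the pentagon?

346

Apply the shoelace formula: 2A = Σ (x_i·y_{i+1} − x_{i+1}·y_i), indices taken mod 5.
V_1→V_2: (15)(-11) − (11)(-8) = -77
V_2→V_3: (11)(-12) − (-5)(-11) = -187
V_3→V_4: (-5)(-8) − (-12)(-12) = -104
V_4→V_5: (-12)(12) − (-9)(-8) = -216
V_5→V_1: (-9)(-8) − (15)(12) = -108
Σ = -692
Area = |Σ|/2 = 346.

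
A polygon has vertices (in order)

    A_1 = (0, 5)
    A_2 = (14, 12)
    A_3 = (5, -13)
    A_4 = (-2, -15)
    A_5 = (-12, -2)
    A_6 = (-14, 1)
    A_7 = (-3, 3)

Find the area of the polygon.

341.5

Apply the surveyor's formula: 2A = Σ (x_i·y_{i+1} − x_{i+1}·y_i), indices taken mod 7.
Σ = (-70) + (-242) + (-101) + (-176) + (-40) + (-39) + (-15) = -683
Area = |Σ|/2 = 341.5.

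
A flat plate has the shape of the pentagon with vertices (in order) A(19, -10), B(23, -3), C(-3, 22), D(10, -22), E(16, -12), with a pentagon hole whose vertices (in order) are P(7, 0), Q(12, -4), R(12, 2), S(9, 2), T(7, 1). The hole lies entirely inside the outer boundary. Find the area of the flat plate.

Outer boundary:
Apply Gauss's area formula: 2A = Σ (x_i·y_{i+1} − x_{i+1}·y_i), indices taken mod 5.
Σ = (173) + (497) + (-154) + (232) + (68) = 816
Area = |Σ|/2 = 408.
Hole:
Apply the shoelace (surveyor's) formula: 2A = Σ (x_i·y_{i+1} − x_{i+1}·y_i), indices taken mod 5.
Cross-terms: -28, 72, 6, -5, -7  ⇒  Σ = 38
Area = |Σ|/2 = 19.
Net area = 408 − 19 = 389.

389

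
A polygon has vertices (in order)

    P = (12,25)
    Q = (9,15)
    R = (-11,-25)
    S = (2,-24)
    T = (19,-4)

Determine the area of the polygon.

590

Apply the shoelace formula: 2A = Σ (x_i·y_{i+1} − x_{i+1}·y_i), indices taken mod 5.
Σ = (-45) + (-60) + (314) + (448) + (523) = 1180
Area = |Σ|/2 = 590.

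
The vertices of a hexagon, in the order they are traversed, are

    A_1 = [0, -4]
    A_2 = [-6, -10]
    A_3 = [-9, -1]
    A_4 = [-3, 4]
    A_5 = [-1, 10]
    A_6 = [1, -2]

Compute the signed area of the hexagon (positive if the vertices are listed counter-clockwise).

-92.5

Σ = (-24) + (-84) + (-39) + (-26) + (-8) + (-4) = -185
Signed area = Σ/2 = -92.5 (negative ⇒ clockwise traversal).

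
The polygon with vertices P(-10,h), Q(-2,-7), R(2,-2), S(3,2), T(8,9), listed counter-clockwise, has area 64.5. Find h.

-7

The doubled signed area Σ (x_i y_{i+1} − x_{i+1} y_i) is linear in h.
With h=0 it equals 199; the coefficient of h is 10 (from the two edges through P).
So 10·h + 199 = 2·64.5 = 129 ⇒ h = -7.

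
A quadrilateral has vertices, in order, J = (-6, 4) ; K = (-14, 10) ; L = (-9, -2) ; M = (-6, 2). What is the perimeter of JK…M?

|JK| = √((-8)² + (6)²) = √100 = 10
|KL| = √((5)² + (-12)²) = √169 = 13
|LM| = √((3)² + (4)²) = √25 = 5
|MJ| = √((0)² + (2)²) = √4 = 2
Perimeter = 10 + 13 + 5 + 2 = 30.

30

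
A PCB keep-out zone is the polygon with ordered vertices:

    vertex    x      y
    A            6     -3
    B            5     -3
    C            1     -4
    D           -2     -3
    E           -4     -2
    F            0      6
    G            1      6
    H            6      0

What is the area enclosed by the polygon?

Σ = (-3) + (-17) + (-11) + (-8) + (-24) + (-6) + (-36) + (-18) = -123
Area = |Σ|/2 = 61.5.

61.5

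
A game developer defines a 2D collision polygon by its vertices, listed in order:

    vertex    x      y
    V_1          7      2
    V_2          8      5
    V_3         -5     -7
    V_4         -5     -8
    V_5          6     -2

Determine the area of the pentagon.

Apply Gauss's area formula: 2A = Σ (x_i·y_{i+1} − x_{i+1}·y_i), indices taken mod 5.
Σ = (19) + (-31) + (5) + (58) + (26) = 77
Area = |Σ|/2 = 38.5.

38.5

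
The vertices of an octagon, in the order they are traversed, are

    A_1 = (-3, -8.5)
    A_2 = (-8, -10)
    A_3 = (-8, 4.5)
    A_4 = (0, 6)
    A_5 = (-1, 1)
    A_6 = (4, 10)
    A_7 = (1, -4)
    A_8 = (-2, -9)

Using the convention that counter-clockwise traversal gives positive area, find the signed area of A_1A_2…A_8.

A_1→A_2: (-3)(-10) − (-8)(-8.5) = -38
A_2→A_3: (-8)(4.5) − (-8)(-10) = -116
A_3→A_4: (-8)(6) − (0)(4.5) = -48
A_4→A_5: (0)(1) − (-1)(6) = 6
A_5→A_6: (-1)(10) − (4)(1) = -14
A_6→A_7: (4)(-4) − (1)(10) = -26
A_7→A_8: (1)(-9) − (-2)(-4) = -17
A_8→A_1: (-2)(-8.5) − (-3)(-9) = -10
Σ = -263
Signed area = Σ/2 = -131.5 (negative ⇒ clockwise traversal).

-131.5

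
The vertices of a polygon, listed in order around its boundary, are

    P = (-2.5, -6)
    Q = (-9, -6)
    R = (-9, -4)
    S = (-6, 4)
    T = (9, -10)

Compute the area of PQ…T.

86

Apply the shoelace (surveyor's) formula: 2A = Σ (x_i·y_{i+1} − x_{i+1}·y_i), indices taken mod 5.
Σ = (-39) + (-18) + (-60) + (24) + (-79) = -172
Area = |Σ|/2 = 86.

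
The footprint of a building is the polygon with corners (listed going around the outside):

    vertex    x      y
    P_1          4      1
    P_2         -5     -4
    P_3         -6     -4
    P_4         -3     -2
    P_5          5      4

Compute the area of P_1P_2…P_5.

Apply Gauss's area formula: 2A = Σ (x_i·y_{i+1} − x_{i+1}·y_i), indices taken mod 5.
Σ = (-11) + (-4) + (0) + (-2) + (-11) = -28
Area = |Σ|/2 = 14.

14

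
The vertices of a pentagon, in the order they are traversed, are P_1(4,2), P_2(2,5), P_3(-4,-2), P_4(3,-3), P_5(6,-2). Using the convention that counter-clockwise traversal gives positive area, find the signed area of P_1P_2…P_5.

41

Cross-terms: 16, 16, 18, 12, 20  ⇒  Σ = 82
Signed area = Σ/2 = 41 (positive ⇒ counter-clockwise traversal).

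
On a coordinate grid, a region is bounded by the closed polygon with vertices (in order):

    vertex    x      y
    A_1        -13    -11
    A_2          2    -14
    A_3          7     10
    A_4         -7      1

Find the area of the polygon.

Apply Gauss's area formula: 2A = Σ (x_i·y_{i+1} − x_{i+1}·y_i), indices taken mod 4.
Σ = (204) + (118) + (77) + (90) = 489
Area = |Σ|/2 = 244.5.

244.5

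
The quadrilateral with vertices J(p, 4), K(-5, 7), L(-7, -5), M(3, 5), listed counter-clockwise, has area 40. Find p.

-3

Write out the shoelace sum; only the two edges meeting at J involve p:
2·Area = [(3·4 − p·5) + (p·7 − (-5)·4)] + 54
       = 2·p + 86 = 80
⇒ p = -3.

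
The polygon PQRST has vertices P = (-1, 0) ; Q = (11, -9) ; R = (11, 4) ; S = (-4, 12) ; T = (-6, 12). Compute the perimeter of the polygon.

60

|PQ| = √((12)² + (-9)²) = √225 = 15
|QR| = √((0)² + (13)²) = √169 = 13
|RS| = √((-15)² + (8)²) = √289 = 17
|ST| = √((-2)² + (0)²) = √4 = 2
|TP| = √((5)² + (-12)²) = √169 = 13
Perimeter = 15 + 13 + 17 + 2 + 13 = 60.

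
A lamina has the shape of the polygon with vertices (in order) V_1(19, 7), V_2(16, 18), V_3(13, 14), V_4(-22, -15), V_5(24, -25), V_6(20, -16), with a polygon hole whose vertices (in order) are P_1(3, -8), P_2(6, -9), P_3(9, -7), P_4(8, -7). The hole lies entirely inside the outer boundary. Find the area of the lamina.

Outer boundary:
Apply the shoelace (surveyor's) formula: 2A = Σ (x_i·y_{i+1} − x_{i+1}·y_i), indices taken mod 6.
V_1→V_2: (19)(18) − (16)(7) = 230
V_2→V_3: (16)(14) − (13)(18) = -10
V_3→V_4: (13)(-15) − (-22)(14) = 113
V_4→V_5: (-22)(-25) − (24)(-15) = 910
V_5→V_6: (24)(-16) − (20)(-25) = 116
V_6→V_1: (20)(7) − (19)(-16) = 444
Σ = 1803
Area = |Σ|/2 = 901.5.
Hole:
Apply Gauss's area formula: 2A = Σ (x_i·y_{i+1} − x_{i+1}·y_i), indices taken mod 4.
Σ = (21) + (39) + (-7) + (-43) = 10
Area = |Σ|/2 = 5.
Net area = 901.5 − 5 = 896.5.

896.5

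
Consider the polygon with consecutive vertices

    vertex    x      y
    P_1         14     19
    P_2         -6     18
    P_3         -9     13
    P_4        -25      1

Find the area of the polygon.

138.5

Apply the shoelace formula: 2A = Σ (x_i·y_{i+1} − x_{i+1}·y_i), indices taken mod 4.
Σ = (366) + (84) + (316) + (-489) = 277
Area = |Σ|/2 = 138.5.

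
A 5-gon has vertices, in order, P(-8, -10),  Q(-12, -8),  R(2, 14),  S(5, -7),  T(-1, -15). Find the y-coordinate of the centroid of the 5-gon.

Apply the shoelace (surveyor's) formula. First the cross-terms c_i = x_i·y_{i+1} − x_{i+1}·y_i:
  -56, -152, -84, -82, -110  ⇒  2A = -484, A = -242.
Then Σ (y_i + y_{i+1})·c_i = 4062, so ȳ = 4062 / (6·(-242)) = -677/242.

-677/242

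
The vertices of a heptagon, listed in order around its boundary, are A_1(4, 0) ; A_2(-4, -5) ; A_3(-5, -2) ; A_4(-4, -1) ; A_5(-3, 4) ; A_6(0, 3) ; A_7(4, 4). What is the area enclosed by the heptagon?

Apply the shoelace formula: 2A = Σ (x_i·y_{i+1} − x_{i+1}·y_i), indices taken mod 7.
Σ = (-20) + (-17) + (-3) + (-19) + (-9) + (-12) + (-16) = -96
Area = |Σ|/2 = 48.

48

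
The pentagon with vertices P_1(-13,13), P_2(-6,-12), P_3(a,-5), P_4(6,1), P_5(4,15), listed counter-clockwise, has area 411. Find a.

15

The doubled signed area Σ (x_i y_{i+1} − x_{i+1} y_i) is linear in a.
With a=0 it equals 627; the coefficient of a is 13 (from the two edges through P_3).
So 13·a + 627 = 2·411 = 822 ⇒ a = 15.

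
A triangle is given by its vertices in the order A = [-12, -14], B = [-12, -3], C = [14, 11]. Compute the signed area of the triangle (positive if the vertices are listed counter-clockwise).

Apply the shoelace formula: 2A = Σ (x_i·y_{i+1} − x_{i+1}·y_i), indices taken mod 3.
Σ = (-132) + (-90) + (-64) = -286
Signed area = Σ/2 = -143 (negative ⇒ clockwise traversal).

-143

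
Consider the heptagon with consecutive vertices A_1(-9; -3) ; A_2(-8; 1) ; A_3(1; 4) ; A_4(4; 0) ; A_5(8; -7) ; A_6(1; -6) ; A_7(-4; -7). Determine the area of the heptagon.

116.5

Apply the surveyor's formula: 2A = Σ (x_i·y_{i+1} − x_{i+1}·y_i), indices taken mod 7.
Σ = (-33) + (-33) + (-16) + (-28) + (-41) + (-31) + (-51) = -233
Area = |Σ|/2 = 116.5.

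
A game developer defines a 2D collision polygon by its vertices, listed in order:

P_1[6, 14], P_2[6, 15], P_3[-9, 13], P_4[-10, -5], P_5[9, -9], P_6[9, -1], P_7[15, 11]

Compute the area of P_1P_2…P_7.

429.5

Apply Gauss's area formula: 2A = Σ (x_i·y_{i+1} − x_{i+1}·y_i), indices taken mod 7.
Σ = (6) + (213) + (175) + (135) + (72) + (114) + (144) = 859
Area = |Σ|/2 = 429.5.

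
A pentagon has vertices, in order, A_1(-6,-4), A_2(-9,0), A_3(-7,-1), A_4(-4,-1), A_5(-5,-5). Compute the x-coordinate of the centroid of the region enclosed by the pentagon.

Apply the surveyor's formula. First the cross-terms c_i = x_i·y_{i+1} − x_{i+1}·y_i:
  -36, 9, 3, 15, -10  ⇒  2A = -19, A = -9.5.
Then Σ (x_i + x_{i+1})·c_i = 338, so x̄ = 338 / (6·(-9.5)) = -338/57.

-338/57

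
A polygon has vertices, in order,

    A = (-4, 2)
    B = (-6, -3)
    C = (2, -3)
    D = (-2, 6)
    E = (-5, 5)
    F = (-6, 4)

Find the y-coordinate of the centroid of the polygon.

23/33

Apply the surveyor's formula. First the cross-terms c_i = x_i·y_{i+1} − x_{i+1}·y_i:
  24, 24, 6, 20, 10, 4  ⇒  2A = 88, A = 44.
Then Σ (y_i + y_{i+1})·c_i = 184, so ȳ = 184 / (6·44) = 23/33.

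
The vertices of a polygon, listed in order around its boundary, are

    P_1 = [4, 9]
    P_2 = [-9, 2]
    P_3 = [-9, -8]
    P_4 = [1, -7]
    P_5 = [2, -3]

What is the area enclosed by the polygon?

Σ = (89) + (90) + (71) + (11) + (30) = 291
Area = |Σ|/2 = 145.5.

145.5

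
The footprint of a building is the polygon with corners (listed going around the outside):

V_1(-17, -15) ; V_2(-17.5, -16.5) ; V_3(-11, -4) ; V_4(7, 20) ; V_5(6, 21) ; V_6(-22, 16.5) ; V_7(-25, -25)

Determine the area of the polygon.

Apply the surveyor's formula: 2A = Σ (x_i·y_{i+1} − x_{i+1}·y_i), indices taken mod 7.
Cross-terms: 18, -111.5, -192, 27, 561, 962.5, -50  ⇒  Σ = 1215
Area = |Σ|/2 = 607.5.

607.5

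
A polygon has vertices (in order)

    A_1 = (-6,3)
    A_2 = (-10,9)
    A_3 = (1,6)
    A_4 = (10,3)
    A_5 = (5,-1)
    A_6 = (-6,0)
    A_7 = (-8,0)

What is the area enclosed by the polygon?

102.5

Apply the shoelace (surveyor's) formula: 2A = Σ (x_i·y_{i+1} − x_{i+1}·y_i), indices taken mod 7.
Cross-terms: -24, -69, -57, -25, -6, 0, -24  ⇒  Σ = -205
Area = |Σ|/2 = 102.5.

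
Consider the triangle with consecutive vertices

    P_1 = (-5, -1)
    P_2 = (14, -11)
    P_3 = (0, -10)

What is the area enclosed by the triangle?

60.5

Cross-terms: 69, -140, -50  ⇒  Σ = -121
Area = |Σ|/2 = 60.5.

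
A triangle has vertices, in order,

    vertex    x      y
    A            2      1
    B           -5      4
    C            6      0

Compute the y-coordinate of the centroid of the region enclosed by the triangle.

5/3

Apply the surveyor's formula. First the cross-terms c_i = x_i·y_{i+1} − x_{i+1}·y_i:
  13, -24, 6  ⇒  2A = -5, A = -2.5.
Then Σ (y_i + y_{i+1})·c_i = -25, so ȳ = -25 / (6·(-2.5)) = 5/3.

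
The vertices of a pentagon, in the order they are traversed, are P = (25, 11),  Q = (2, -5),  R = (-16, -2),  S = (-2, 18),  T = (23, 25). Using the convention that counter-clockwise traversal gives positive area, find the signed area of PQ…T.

Apply the shoelace formula: 2A = Σ (x_i·y_{i+1} − x_{i+1}·y_i), indices taken mod 5.
P→Q: (25)(-5) − (2)(11) = -147
Q→R: (2)(-2) − (-16)(-5) = -84
R→S: (-16)(18) − (-2)(-2) = -292
S→T: (-2)(25) − (23)(18) = -464
T→P: (23)(11) − (25)(25) = -372
Σ = -1359
Signed area = Σ/2 = -679.5 (negative ⇒ clockwise traversal).

-679.5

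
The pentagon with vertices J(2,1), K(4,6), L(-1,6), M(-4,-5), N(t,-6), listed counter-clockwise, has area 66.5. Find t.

The doubled signed area Σ (x_i y_{i+1} − x_{i+1} y_i) is linear in t.
With t=0 it equals 103; the coefficient of t is 6 (from the two edges through N).
So 6·t + 103 = 2·66.5 = 133 ⇒ t = 5.

5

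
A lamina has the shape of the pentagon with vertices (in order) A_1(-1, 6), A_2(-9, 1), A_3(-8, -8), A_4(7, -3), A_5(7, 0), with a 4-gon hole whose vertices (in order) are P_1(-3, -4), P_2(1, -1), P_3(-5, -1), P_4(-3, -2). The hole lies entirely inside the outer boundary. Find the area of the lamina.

Outer boundary:
Apply Gauss's area formula: 2A = Σ (x_i·y_{i+1} − x_{i+1}·y_i), indices taken mod 5.
Cross-terms: 53, 80, 80, 21, 42  ⇒  Σ = 276
Area = |Σ|/2 = 138.
Hole:
Cross-terms: 7, -6, 7, 6  ⇒  Σ = 14
Area = |Σ|/2 = 7.
Net area = 138 − 7 = 131.

131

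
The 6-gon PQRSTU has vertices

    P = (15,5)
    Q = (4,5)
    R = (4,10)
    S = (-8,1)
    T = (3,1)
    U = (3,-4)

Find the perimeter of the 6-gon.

|PQ| = √((-11)² + (0)²) = √121 = 11
|QR| = √((0)² + (5)²) = √25 = 5
|RS| = √((-12)² + (-9)²) = √225 = 15
|ST| = √((11)² + (0)²) = √121 = 11
|TU| = √((0)² + (-5)²) = √25 = 5
|UP| = √((12)² + (9)²) = √225 = 15
Perimeter = 11 + 5 + 15 + 11 + 5 + 15 = 62.

62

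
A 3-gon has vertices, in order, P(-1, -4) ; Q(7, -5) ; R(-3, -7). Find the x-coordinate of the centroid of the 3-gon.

Apply Gauss's area formula. First the cross-terms c_i = x_i·y_{i+1} − x_{i+1}·y_i:
  33, -64, 5  ⇒  2A = -26, A = -13.
Then Σ (x_i + x_{i+1})·c_i = -78, so x̄ = -78 / (6·(-13)) = 1.

1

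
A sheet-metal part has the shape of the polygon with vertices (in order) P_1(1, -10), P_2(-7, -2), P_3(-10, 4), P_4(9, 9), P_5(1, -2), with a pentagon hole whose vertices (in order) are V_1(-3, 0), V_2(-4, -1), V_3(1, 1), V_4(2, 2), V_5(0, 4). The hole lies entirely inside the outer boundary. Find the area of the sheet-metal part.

Outer boundary:
Apply the surveyor's formula: 2A = Σ (x_i·y_{i+1} − x_{i+1}·y_i), indices taken mod 5.
P_1→P_2: (1)(-2) − (-7)(-10) = -72
P_2→P_3: (-7)(4) − (-10)(-2) = -48
P_3→P_4: (-10)(9) − (9)(4) = -126
P_4→P_5: (9)(-2) − (1)(9) = -27
P_5→P_1: (1)(-10) − (1)(-2) = -8
Σ = -281
Area = |Σ|/2 = 140.5.
Hole:
Cross-terms: 3, -3, 0, 8, 12  ⇒  Σ = 20
Area = |Σ|/2 = 10.
Net area = 140.5 − 10 = 130.5.

130.5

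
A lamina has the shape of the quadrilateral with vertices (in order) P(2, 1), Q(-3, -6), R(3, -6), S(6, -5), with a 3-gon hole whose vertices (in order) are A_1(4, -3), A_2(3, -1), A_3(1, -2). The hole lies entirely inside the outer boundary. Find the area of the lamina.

Outer boundary:
Apply the surveyor's formula: 2A = Σ (x_i·y_{i+1} − x_{i+1}·y_i), indices taken mod 4.
P→Q: (2)(-6) − (-3)(1) = -9
Q→R: (-3)(-6) − (3)(-6) = 36
R→S: (3)(-5) − (6)(-6) = 21
S→P: (6)(1) − (2)(-5) = 16
Σ = 64
Area = |Σ|/2 = 32.
Hole:
Apply the shoelace formula: 2A = Σ (x_i·y_{i+1} − x_{i+1}·y_i), indices taken mod 3.
A_1→A_2: (4)(-1) − (3)(-3) = 5
A_2→A_3: (3)(-2) − (1)(-1) = -5
A_3→A_1: (1)(-3) − (4)(-2) = 5
Σ = 5
Area = |Σ|/2 = 2.5.
Net area = 32 − 2.5 = 29.5.

29.5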